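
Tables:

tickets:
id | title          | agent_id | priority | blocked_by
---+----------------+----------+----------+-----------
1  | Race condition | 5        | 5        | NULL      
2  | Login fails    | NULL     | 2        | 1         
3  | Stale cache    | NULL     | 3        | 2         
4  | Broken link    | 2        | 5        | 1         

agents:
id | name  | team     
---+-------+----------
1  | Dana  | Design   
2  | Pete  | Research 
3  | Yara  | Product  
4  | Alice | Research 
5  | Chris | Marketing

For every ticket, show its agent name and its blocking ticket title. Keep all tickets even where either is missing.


Two LEFT JOINs from the same base table tickets: one to agents via agent_id, one to tickets itself via blocked_by. Both are LEFT so every ticket is preserved.
Match against agents:
  - ticket 1 (Race condition): agent_id=5 -> matches Chris
  - ticket 2 (Login fails): agent_id=NULL, no match -> kept with NULL
  - ticket 3 (Stale cache): agent_id=NULL, no match -> kept with NULL
  - ticket 4 (Broken link): agent_id=2 -> matches Pete
Match against tickets (self):
  - ticket 1 (Race condition): blocked_by=NULL -> NULL
  - ticket 2 (Login fails): blocked_by=1 -> Race condition
  - ticket 3 (Stale cache): blocked_by=2 -> Login fails
  - ticket 4 (Broken link): blocked_by=1 -> Race condition

SQL:
SELECT a.title, b.name AS agent, c.title AS blocked_by
FROM tickets a
LEFT JOIN agents b ON a.agent_id = b.id
LEFT JOIN tickets c ON a.blocked_by = c.id

Result:
title          | agent | blocked_by    
---------------+-------+---------------
Race condition | Chris | NULL          
Login fails    | NULL  | Race condition
Stale cache    | NULL  | Login fails   
Broken link    | Pete  | Race condition


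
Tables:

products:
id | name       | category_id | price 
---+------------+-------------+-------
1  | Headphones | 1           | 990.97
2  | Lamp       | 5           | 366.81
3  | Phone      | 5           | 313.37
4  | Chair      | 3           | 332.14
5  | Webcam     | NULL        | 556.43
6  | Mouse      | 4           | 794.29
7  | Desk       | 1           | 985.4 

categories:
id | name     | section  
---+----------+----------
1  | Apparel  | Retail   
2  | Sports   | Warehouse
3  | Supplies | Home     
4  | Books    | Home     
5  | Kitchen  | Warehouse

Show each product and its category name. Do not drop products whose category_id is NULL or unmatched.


LEFT JOIN keeps every row from products (the left table); where category_id has no match in categories, the category columns become NULL. Walk through each product:
  - product 1 (Headphones): category_id=1 -> matches Apparel
  - product 2 (Lamp): category_id=5 -> matches Kitchen
  - product 3 (Phone): category_id=5 -> matches Kitchen
  - product 4 (Chair): category_id=3 -> matches Supplies
  - product 5 (Webcam): category_id=NULL, no match -> kept with NULL
  - product 6 (Mouse): category_id=4 -> matches Books
  - product 7 (Desk): category_id=1 -> matches Apparel
All 7 rows appear; 1 has NULL category.

SQL:
SELECT a.name, b.name AS category
FROM products a
LEFT JOIN categories b ON a.category_id = b.id

Result:
name       | category
-----------+---------
Headphones | Apparel 
Lamp       | Kitchen 
Phone      | Kitchen 
Chair      | Supplies
Webcam     | NULL    
Mouse      | Books   
Desk       | Apparel 


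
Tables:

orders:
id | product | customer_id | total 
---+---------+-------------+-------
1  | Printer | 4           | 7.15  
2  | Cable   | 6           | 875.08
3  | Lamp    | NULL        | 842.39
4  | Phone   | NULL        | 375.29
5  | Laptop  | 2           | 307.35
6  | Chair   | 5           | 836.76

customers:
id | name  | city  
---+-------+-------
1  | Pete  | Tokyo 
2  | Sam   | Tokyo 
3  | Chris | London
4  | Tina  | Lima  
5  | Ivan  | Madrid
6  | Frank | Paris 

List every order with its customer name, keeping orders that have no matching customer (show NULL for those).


LEFT JOIN keeps every row from orders (the left table); where customer_id has no match in customers, the customer columns become NULL. Walk through each order:
  - order 1 (Printer): customer_id=4 -> matches Tina
  - order 2 (Cable): customer_id=6 -> matches Frank
  - order 3 (Lamp): customer_id=NULL, no match -> kept with NULL
  - order 4 (Phone): customer_id=NULL, no match -> kept with NULL
  - order 5 (Laptop): customer_id=2 -> matches Sam
  - order 6 (Chair): customer_id=5 -> matches Ivan
All 6 rows appear; 2 have NULL customer.

SQL:
SELECT a.product, b.name AS customer
FROM orders a
LEFT JOIN customers b ON a.customer_id = b.id

Result:
product | customer
--------+---------
Printer | Tina    
Cable   | Frank   
Lamp    | NULL    
Phone   | NULL    
Laptop  | Sam     
Chair   | Ivan    


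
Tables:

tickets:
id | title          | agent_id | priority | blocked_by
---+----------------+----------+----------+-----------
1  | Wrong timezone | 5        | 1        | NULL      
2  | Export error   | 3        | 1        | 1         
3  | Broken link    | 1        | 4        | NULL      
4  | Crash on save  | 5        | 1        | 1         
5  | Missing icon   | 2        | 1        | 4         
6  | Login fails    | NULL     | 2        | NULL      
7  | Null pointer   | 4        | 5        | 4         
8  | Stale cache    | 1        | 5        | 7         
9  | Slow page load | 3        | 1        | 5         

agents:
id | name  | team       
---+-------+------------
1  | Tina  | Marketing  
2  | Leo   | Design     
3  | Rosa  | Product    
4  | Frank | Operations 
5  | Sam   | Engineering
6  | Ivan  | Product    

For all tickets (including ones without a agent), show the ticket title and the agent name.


LEFT JOIN keeps every row from tickets (the left table); where agent_id has no match in agents, the agent columns become NULL. Walk through each ticket:
  - ticket 1 (Wrong timezone): agent_id=5 -> matches Sam
  - ticket 2 (Export error): agent_id=3 -> matches Rosa
  - ticket 3 (Broken link): agent_id=1 -> matches Tina
  - ticket 4 (Crash on save): agent_id=5 -> matches Sam
  - ticket 5 (Missing icon): agent_id=2 -> matches Leo
  - ticket 6 (Login fails): agent_id=NULL, no match -> kept with NULL
  - ticket 7 (Null pointer): agent_id=4 -> matches Frank
  - ticket 8 (Stale cache): agent_id=1 -> matches Tina
  - ticket 9 (Slow page load): agent_id=3 -> matches Rosa
All 9 rows appear; 1 has NULL agent.

SQL:
SELECT a.title, b.name AS agent
FROM tickets a
LEFT JOIN agents b ON a.agent_id = b.id

Result:
title          | agent
---------------+------
Wrong timezone | Sam  
Export error   | Rosa 
Broken link    | Tina 
Crash on save  | Sam  
Missing icon   | Leo  
Login fails    | NULL 
Null pointer   | Frank
Stale cache    | Tina 
Slow page load | Rosa 


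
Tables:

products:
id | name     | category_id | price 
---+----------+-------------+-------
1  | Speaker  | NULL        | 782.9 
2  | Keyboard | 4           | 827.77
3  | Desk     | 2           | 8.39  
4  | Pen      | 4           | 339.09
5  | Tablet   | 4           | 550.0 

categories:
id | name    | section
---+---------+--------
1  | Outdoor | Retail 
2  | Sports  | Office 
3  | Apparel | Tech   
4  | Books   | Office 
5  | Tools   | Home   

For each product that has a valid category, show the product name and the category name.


INNER JOIN keeps only products rows whose category_id matches an id in categories. Walk through each product:
  - product 1 (Speaker): category_id=NULL, no match -> dropped
  - product 2 (Keyboard): category_id=4 -> matches Books
  - product 3 (Desk): category_id=2 -> matches Sports
  - product 4 (Pen): category_id=4 -> matches Books
  - product 5 (Tablet): category_id=4 -> matches Books
So 1 of 5 rows is dropped.

SQL:
SELECT a.name, b.name AS category
FROM products a
INNER JOIN categories b ON a.category_id = b.id

Result:
name     | category
---------+---------
Keyboard | Books   
Desk     | Sports  
Pen      | Books   
Tablet   | Books   


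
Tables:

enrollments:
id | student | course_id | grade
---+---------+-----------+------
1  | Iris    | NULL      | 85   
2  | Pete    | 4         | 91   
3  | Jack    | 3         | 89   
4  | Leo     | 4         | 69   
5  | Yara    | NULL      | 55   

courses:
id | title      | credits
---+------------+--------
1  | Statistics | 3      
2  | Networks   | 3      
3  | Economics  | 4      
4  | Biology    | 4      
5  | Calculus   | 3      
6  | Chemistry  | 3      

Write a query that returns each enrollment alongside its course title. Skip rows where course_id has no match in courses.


INNER JOIN keeps only enrollments rows whose course_id matches an id in courses. Walk through each enrollment:
  - enrollment 1 (Iris): course_id=NULL, no match -> dropped
  - enrollment 2 (Pete): course_id=4 -> matches Biology
  - enrollment 3 (Jack): course_id=3 -> matches Economics
  - enrollment 4 (Leo): course_id=4 -> matches Biology
  - enrollment 5 (Yara): course_id=NULL, no match -> dropped
So 2 of 5 rows are dropped.

SQL:
SELECT a.student, b.title AS course
FROM enrollments a
INNER JOIN courses b ON a.course_id = b.id

Result:
student | course   
--------+----------
Pete    | Biology  
Jack    | Economics
Leo     | Biology  


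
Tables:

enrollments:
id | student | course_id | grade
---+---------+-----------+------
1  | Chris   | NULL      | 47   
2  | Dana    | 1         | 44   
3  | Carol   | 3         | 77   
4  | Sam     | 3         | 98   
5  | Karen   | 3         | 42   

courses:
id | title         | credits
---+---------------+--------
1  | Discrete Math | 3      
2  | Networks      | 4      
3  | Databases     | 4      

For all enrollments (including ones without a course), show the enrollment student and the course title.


LEFT JOIN keeps every row from enrollments (the left table); where course_id has no match in courses, the course columns become NULL. Walk through each enrollment:
  - enrollment 1 (Chris): course_id=NULL, no match -> kept with NULL
  - enrollment 2 (Dana): course_id=1 -> matches Discrete Math
  - enrollment 3 (Carol): course_id=3 -> matches Databases
  - enrollment 4 (Sam): course_id=3 -> matches Databases
  - enrollment 5 (Karen): course_id=3 -> matches Databases
All 5 rows appear; 1 has NULL course.

SQL:
SELECT a.student, b.title AS course
FROM enrollments a
LEFT JOIN courses b ON a.course_id = b.id

Result:
student | course       
--------+--------------
Chris   | NULL         
Dana    | Discrete Math
Carol   | Databases    
Sam     | Databases    
Karen   | Databases    


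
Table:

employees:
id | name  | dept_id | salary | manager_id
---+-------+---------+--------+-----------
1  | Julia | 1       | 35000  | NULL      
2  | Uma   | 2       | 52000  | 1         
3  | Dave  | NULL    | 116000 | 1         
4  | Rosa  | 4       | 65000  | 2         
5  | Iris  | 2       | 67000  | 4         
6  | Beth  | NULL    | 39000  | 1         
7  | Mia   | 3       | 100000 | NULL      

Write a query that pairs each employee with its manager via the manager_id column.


This is a self-join: employees is joined to a second copy of itself, matching each row's manager_id to another row's id. Use LEFT JOIN so rows with manager_id=NULL are kept.
  - employee 1 (Julia): manager_id=NULL -> NULL
  - employee 2 (Uma): manager_id=1 -> Julia
  - employee 3 (Dave): manager_id=1 -> Julia
  - employee 4 (Rosa): manager_id=2 -> Uma
  - employee 5 (Iris): manager_id=4 -> Rosa
  - employee 6 (Beth): manager_id=1 -> Julia
  - employee 7 (Mia): manager_id=NULL -> NULL

SQL:
SELECT a.name AS item, b.name AS manager
FROM employees a
LEFT JOIN employees b ON a.manager_id = b.id

Result:
item  | manager
------+--------
Julia | NULL   
Uma   | Julia  
Dave  | Julia  
Rosa  | Uma    
Iris  | Rosa   
Beth  | Julia  
Mia   | NULL   


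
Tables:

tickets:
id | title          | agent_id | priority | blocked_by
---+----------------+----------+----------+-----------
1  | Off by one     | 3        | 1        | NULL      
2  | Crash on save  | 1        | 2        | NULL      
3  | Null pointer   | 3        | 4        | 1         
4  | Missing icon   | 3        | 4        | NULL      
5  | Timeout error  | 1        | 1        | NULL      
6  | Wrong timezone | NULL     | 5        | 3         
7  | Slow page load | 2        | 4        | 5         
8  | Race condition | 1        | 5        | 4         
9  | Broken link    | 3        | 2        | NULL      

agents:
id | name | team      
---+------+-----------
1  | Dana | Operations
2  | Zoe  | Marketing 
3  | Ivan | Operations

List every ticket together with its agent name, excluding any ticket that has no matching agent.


INNER JOIN keeps only tickets rows whose agent_id matches an id in agents. Walk through each ticket:
  - ticket 1 (Off by one): agent_id=3 -> matches Ivan
  - ticket 2 (Crash on save): agent_id=1 -> matches Dana
  - ticket 3 (Null pointer): agent_id=3 -> matches Ivan
  - ticket 4 (Missing icon): agent_id=3 -> matches Ivan
  - ticket 5 (Timeout error): agent_id=1 -> matches Dana
  - ticket 6 (Wrong timezone): agent_id=NULL, no match -> dropped
  - ticket 7 (Slow page load): agent_id=2 -> matches Zoe
  - ticket 8 (Race condition): agent_id=1 -> matches Dana
  - ticket 9 (Broken link): agent_id=3 -> matches Ivan
So 1 of 9 rows is dropped.

SQL:
SELECT a.title, b.name AS agent
FROM tickets a
INNER JOIN agents b ON a.agent_id = b.id

Result:
title          | agent
---------------+------
Off by one     | Ivan 
Crash on save  | Dana 
Null pointer   | Ivan 
Missing icon   | Ivan 
Timeout error  | Dana 
Slow page load | Zoe  
Race condition | Dana 
Broken link    | Ivan 


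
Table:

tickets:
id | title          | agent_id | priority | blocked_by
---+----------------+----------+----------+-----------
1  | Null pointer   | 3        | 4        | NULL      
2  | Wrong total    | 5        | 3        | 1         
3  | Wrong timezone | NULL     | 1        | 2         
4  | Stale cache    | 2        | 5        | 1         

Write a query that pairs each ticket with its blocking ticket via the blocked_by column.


This is a self-join: tickets is joined to a second copy of itself, matching each row's blocked_by to another row's id. Use LEFT JOIN so rows with blocked_by=NULL are kept.
  - ticket 1 (Null pointer): blocked_by=NULL -> NULL
  - ticket 2 (Wrong total): blocked_by=1 -> Null pointer
  - ticket 3 (Wrong timezone): blocked_by=2 -> Wrong total
  - ticket 4 (Stale cache): blocked_by=1 -> Null pointer

SQL:
SELECT a.title AS item, b.title AS blocked_by
FROM tickets a
LEFT JOIN tickets b ON a.blocked_by = b.id

Result:
item           | blocked_by  
---------------+-------------
Null pointer   | NULL        
Wrong total    | Null pointer
Wrong timezone | Wrong total 
Stale cache    | Null pointer


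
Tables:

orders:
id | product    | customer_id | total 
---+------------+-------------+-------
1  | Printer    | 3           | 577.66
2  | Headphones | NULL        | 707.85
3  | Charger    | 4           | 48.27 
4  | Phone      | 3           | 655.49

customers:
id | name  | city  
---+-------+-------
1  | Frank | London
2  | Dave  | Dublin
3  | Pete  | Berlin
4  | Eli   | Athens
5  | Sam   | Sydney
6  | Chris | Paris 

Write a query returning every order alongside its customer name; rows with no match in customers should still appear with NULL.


LEFT JOIN keeps every row from orders (the left table); where customer_id has no match in customers, the customer columns become NULL. Walk through each order:
  - order 1 (Printer): customer_id=3 -> matches Pete
  - order 2 (Headphones): customer_id=NULL, no match -> kept with NULL
  - order 3 (Charger): customer_id=4 -> matches Eli
  - order 4 (Phone): customer_id=3 -> matches Pete
All 4 rows appear; 1 has NULL customer.

SQL:
SELECT a.product, b.name AS customer
FROM orders a
LEFT JOIN customers b ON a.customer_id = b.id

Result:
product    | customer
-----------+---------
Printer    | Pete    
Headphones | NULL    
Charger    | Eli     
Phone      | Pete    


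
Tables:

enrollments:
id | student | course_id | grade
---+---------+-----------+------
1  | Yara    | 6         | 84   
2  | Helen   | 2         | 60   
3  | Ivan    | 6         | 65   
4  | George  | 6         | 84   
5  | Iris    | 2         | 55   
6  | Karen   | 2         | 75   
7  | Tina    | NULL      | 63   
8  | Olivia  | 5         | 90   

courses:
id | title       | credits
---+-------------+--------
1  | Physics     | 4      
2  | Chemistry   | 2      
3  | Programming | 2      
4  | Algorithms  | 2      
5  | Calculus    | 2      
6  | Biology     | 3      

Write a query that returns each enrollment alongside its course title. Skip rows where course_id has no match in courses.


INNER JOIN keeps only enrollments rows whose course_id matches an id in courses. Walk through each enrollment:
  - enrollment 1 (Yara): course_id=6 -> matches Biology
  - enrollment 2 (Helen): course_id=2 -> matches Chemistry
  - enrollment 3 (Ivan): course_id=6 -> matches Biology
  - enrollment 4 (George): course_id=6 -> matches Biology
  - enrollment 5 (Iris): course_id=2 -> matches Chemistry
  - enrollment 6 (Karen): course_id=2 -> matches Chemistry
  - enrollment 7 (Tina): course_id=NULL, no match -> dropped
  - enrollment 8 (Olivia): course_id=5 -> matches Calculus
So 1 of 8 rows is dropped.

SQL:
SELECT a.student, b.title AS course
FROM enrollments a
INNER JOIN courses b ON a.course_id = b.id

Result:
student | course   
--------+----------
Yara    | Biology  
Helen   | Chemistry
Ivan    | Biology  
George  | Biology  
Iris    | Chemistry
Karen   | Chemistry
Olivia  | Calculus 


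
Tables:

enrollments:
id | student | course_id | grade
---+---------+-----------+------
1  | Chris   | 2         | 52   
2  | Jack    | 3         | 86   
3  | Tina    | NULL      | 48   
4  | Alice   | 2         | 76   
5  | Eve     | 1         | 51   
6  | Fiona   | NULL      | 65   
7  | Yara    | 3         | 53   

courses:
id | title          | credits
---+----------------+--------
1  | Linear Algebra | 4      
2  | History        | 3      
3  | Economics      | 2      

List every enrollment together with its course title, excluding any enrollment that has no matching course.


INNER JOIN keeps only enrollments rows whose course_id matches an id in courses. Walk through each enrollment:
  - enrollment 1 (Chris): course_id=2 -> matches History
  - enrollment 2 (Jack): course_id=3 -> matches Economics
  - enrollment 3 (Tina): course_id=NULL, no match -> dropped
  - enrollment 4 (Alice): course_id=2 -> matches History
  - enrollment 5 (Eve): course_id=1 -> matches Linear Algebra
  - enrollment 6 (Fiona): course_id=NULL, no match -> dropped
  - enrollment 7 (Yara): course_id=3 -> matches Economics
So 2 of 7 rows are dropped.

SQL:
SELECT a.student, b.title AS course
FROM enrollments a
INNER JOIN courses b ON a.course_id = b.id

Result:
student | course        
--------+---------------
Chris   | History       
Jack    | Economics     
Alice   | History       
Eve     | Linear Algebra
Yara    | Economics     


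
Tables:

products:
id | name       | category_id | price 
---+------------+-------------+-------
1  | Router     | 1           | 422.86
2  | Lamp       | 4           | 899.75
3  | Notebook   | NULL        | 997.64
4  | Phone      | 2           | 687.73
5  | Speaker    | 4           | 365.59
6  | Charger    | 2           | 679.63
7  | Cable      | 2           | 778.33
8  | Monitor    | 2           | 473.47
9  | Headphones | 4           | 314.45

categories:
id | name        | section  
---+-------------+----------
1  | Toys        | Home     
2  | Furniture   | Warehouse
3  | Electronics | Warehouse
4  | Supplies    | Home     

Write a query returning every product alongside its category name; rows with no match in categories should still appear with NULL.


LEFT JOIN keeps every row from products (the left table); where category_id has no match in categories, the category columns become NULL. Walk through each product:
  - product 1 (Router): category_id=1 -> matches Toys
  - product 2 (Lamp): category_id=4 -> matches Supplies
  - product 3 (Notebook): category_id=NULL, no match -> kept with NULL
  - product 4 (Phone): category_id=2 -> matches Furniture
  - product 5 (Speaker): category_id=4 -> matches Supplies
  - product 6 (Charger): category_id=2 -> matches Furniture
  - product 7 (Cable): category_id=2 -> matches Furniture
  - product 8 (Monitor): category_id=2 -> matches Furniture
  - product 9 (Headphones): category_id=4 -> matches Supplies
All 9 rows appear; 1 has NULL category.

SQL:
SELECT a.name, b.name AS category
FROM products a
LEFT JOIN categories b ON a.category_id = b.id

Result:
name       | category 
-----------+----------
Router     | Toys     
Lamp       | Supplies 
Notebook   | NULL     
Phone      | Furniture
Speaker    | Supplies 
Charger    | Furniture
Cable      | Furniture
Monitor    | Furniture
Headphones | Supplies 


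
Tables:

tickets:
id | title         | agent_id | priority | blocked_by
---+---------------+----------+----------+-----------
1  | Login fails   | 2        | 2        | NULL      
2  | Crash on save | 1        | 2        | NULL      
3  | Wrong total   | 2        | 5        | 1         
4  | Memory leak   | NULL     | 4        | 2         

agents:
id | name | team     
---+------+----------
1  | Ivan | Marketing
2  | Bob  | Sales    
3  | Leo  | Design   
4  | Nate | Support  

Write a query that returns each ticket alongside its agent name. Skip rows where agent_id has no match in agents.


INNER JOIN keeps only tickets rows whose agent_id matches an id in agents. Walk through each ticket:
  - ticket 1 (Login fails): agent_id=2 -> matches Bob
  - ticket 2 (Crash on save): agent_id=1 -> matches Ivan
  - ticket 3 (Wrong total): agent_id=2 -> matches Bob
  - ticket 4 (Memory leak): agent_id=NULL, no match -> dropped
So 1 of 4 rows is dropped.

SQL:
SELECT a.title, b.name AS agent
FROM tickets a
INNER JOIN agents b ON a.agent_id = b.id

Result:
title         | agent
--------------+------
Login fails   | Bob  
Crash on save | Ivan 
Wrong total   | Bob  


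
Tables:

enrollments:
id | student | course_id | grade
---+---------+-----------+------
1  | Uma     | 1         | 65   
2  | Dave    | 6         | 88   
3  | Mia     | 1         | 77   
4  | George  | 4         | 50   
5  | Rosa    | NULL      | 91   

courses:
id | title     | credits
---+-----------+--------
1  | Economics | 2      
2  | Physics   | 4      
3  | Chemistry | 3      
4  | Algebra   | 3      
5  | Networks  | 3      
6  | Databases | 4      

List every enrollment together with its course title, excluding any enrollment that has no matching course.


INNER JOIN keeps only enrollments rows whose course_id matches an id in courses. Walk through each enrollment:
  - enrollment 1 (Uma): course_id=1 -> matches Economics
  - enrollment 2 (Dave): course_id=6 -> matches Databases
  - enrollment 3 (Mia): course_id=1 -> matches Economics
  - enrollment 4 (George): course_id=4 -> matches Algebra
  - enrollment 5 (Rosa): course_id=NULL, no match -> dropped
So 1 of 5 rows is dropped.

SQL:
SELECT a.student, b.title AS course
FROM enrollments a
INNER JOIN courses b ON a.course_id = b.id

Result:
student | course   
--------+----------
Uma     | Economics
Dave    | Databases
Mia     | Economics
George  | Algebra  


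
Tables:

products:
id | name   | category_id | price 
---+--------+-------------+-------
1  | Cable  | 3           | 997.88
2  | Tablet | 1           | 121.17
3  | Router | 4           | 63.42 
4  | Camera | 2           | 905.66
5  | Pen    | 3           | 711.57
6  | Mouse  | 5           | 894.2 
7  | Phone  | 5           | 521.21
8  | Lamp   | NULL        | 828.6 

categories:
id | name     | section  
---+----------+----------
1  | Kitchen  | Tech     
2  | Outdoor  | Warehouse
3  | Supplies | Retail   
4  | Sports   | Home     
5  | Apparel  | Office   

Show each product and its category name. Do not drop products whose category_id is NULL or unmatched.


LEFT JOIN keeps every row from products (the left table); where category_id has no match in categories, the category columns become NULL. Walk through each product:
  - product 1 (Cable): category_id=3 -> matches Supplies
  - product 2 (Tablet): category_id=1 -> matches Kitchen
  - product 3 (Router): category_id=4 -> matches Sports
  - product 4 (Camera): category_id=2 -> matches Outdoor
  - product 5 (Pen): category_id=3 -> matches Supplies
  - product 6 (Mouse): category_id=5 -> matches Apparel
  - product 7 (Phone): category_id=5 -> matches Apparel
  - product 8 (Lamp): category_id=NULL, no match -> kept with NULL
All 8 rows appear; 1 has NULL category.

SQL:
SELECT a.name, b.name AS category
FROM products a
LEFT JOIN categories b ON a.category_id = b.id

Result:
name   | category
-------+---------
Cable  | Supplies
Tablet | Kitchen 
Router | Sports  
Camera | Outdoor 
Pen    | Supplies
Mouse  | Apparel 
Phone  | Apparel 
Lamp   | NULL    


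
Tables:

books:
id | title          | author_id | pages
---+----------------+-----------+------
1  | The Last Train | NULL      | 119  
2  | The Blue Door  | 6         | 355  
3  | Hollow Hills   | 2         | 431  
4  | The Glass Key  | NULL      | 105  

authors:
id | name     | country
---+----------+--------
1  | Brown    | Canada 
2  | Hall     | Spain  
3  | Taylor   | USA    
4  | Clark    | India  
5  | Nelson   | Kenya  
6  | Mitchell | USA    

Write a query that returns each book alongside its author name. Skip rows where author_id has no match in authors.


INNER JOIN keeps only books rows whose author_id matches an id in authors. Walk through each book:
  - book 1 (The Last Train): author_id=NULL, no match -> dropped
  - book 2 (The Blue Door): author_id=6 -> matches Mitchell
  - book 3 (Hollow Hills): author_id=2 -> matches Hall
  - book 4 (The Glass Key): author_id=NULL, no match -> dropped
So 2 of 4 rows are dropped.

SQL:
SELECT a.title, b.name AS author
FROM books a
INNER JOIN authors b ON a.author_id = b.id

Result:
title         | author  
--------------+---------
The Blue Door | Mitchell
Hollow Hills  | Hall    


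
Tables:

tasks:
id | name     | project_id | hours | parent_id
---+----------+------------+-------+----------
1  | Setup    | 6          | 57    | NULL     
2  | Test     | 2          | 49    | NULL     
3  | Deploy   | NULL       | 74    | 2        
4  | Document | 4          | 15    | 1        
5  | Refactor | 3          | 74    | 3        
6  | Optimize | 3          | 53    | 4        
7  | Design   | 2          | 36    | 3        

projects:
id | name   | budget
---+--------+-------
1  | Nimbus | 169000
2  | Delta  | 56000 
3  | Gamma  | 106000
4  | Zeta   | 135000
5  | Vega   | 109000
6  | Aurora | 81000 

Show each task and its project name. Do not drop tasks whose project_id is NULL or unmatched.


LEFT JOIN keeps every row from tasks (the left table); where project_id has no match in projects, the project columns become NULL. Walk through each task:
  - task 1 (Setup): project_id=6 -> matches Aurora
  - task 2 (Test): project_id=2 -> matches Delta
  - task 3 (Deploy): project_id=NULL, no match -> kept with NULL
  - task 4 (Document): project_id=4 -> matches Zeta
  - task 5 (Refactor): project_id=3 -> matches Gamma
  - task 6 (Optimize): project_id=3 -> matches Gamma
  - task 7 (Design): project_id=2 -> matches Delta
All 7 rows appear; 1 has NULL project.

SQL:
SELECT a.name, b.name AS project
FROM tasks a
LEFT JOIN projects b ON a.project_id = b.id

Result:
name     | project
---------+--------
Setup    | Aurora 
Test     | Delta  
Deploy   | NULL   
Document | Zeta   
Refactor | Gamma  
Optimize | Gamma  
Design   | Delta  


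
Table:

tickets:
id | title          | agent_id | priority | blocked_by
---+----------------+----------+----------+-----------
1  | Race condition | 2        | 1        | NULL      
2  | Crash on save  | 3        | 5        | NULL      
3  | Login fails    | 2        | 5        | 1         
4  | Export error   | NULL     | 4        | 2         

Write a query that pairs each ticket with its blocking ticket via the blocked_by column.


This is a self-join: tickets is joined to a second copy of itself, matching each row's blocked_by to another row's id. Use LEFT JOIN so rows with blocked_by=NULL are kept.
  - ticket 1 (Race condition): blocked_by=NULL -> NULL
  - ticket 2 (Crash on save): blocked_by=NULL -> NULL
  - ticket 3 (Login fails): blocked_by=1 -> Race condition
  - ticket 4 (Export error): blocked_by=2 -> Crash on save

SQL:
SELECT a.title AS item, b.title AS blocked_by
FROM tickets a
LEFT JOIN tickets b ON a.blocked_by = b.id

Result:
item           | blocked_by    
---------------+---------------
Race condition | NULL          
Crash on save  | NULL          
Login fails    | Race condition
Export error   | Crash on save 


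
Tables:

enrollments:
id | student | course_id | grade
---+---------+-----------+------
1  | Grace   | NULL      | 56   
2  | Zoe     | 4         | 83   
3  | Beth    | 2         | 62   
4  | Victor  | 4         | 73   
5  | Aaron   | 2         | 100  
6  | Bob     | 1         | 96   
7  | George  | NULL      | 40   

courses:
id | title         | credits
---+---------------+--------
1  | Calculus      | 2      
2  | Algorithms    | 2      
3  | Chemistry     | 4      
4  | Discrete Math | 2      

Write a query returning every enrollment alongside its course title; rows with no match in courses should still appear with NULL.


LEFT JOIN keeps every row from enrollments (the left table); where course_id has no match in courses, the course columns become NULL. Walk through each enrollment:
  - enrollment 1 (Grace): course_id=NULL, no match -> kept with NULL
  - enrollment 2 (Zoe): course_id=4 -> matches Discrete Math
  - enrollment 3 (Beth): course_id=2 -> matches Algorithms
  - enrollment 4 (Victor): course_id=4 -> matches Discrete Math
  - enrollment 5 (Aaron): course_id=2 -> matches Algorithms
  - enrollment 6 (Bob): course_id=1 -> matches Calculus
  - enrollment 7 (George): course_id=NULL, no match -> kept with NULL
All 7 rows appear; 2 have NULL course.

SQL:
SELECT a.student, b.title AS course
FROM enrollments a
LEFT JOIN courses b ON a.course_id = b.id

Result:
student | course       
--------+--------------
Grace   | NULL         
Zoe     | Discrete Math
Beth    | Algorithms   
Victor  | Discrete Math
Aaron   | Algorithms   
Bob     | Calculus     
George  | NULL         


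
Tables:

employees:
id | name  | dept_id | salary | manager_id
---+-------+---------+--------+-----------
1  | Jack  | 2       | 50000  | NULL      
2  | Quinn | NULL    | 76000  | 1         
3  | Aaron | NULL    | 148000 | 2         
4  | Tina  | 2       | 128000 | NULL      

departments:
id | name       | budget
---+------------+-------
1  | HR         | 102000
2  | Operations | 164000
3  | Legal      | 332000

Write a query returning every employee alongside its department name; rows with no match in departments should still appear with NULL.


LEFT JOIN keeps every row from employees (the left table); where dept_id has no match in departments, the department columns become NULL. Walk through each employee:
  - employee 1 (Jack): dept_id=2 -> matches Operations
  - employee 2 (Quinn): dept_id=NULL, no match -> kept with NULL
  - employee 3 (Aaron): dept_id=NULL, no match -> kept with NULL
  - employee 4 (Tina): dept_id=2 -> matches Operations
All 4 rows appear; 2 have NULL department.

SQL:
SELECT a.name, b.name AS department
FROM employees a
LEFT JOIN departments b ON a.dept_id = b.id

Result:
name  | department
------+-----------
Jack  | Operations
Quinn | NULL      
Aaron | NULL      
Tina  | Operations


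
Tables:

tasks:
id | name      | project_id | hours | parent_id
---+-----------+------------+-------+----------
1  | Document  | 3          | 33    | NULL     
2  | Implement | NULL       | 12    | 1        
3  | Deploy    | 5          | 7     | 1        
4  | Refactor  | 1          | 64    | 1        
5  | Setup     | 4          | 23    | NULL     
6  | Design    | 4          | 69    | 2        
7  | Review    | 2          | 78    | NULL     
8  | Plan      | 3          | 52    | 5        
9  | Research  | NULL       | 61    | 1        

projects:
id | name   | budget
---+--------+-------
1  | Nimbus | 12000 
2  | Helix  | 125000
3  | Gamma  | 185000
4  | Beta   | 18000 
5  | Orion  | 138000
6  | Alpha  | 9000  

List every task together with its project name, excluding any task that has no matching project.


INNER JOIN keeps only tasks rows whose project_id matches an id in projects. Walk through each task:
  - task 1 (Document): project_id=3 -> matches Gamma
  - task 2 (Implement): project_id=NULL, no match -> dropped
  - task 3 (Deploy): project_id=5 -> matches Orion
  - task 4 (Refactor): project_id=1 -> matches Nimbus
  - task 5 (Setup): project_id=4 -> matches Beta
  - task 6 (Design): project_id=4 -> matches Beta
  - task 7 (Review): project_id=2 -> matches Helix
  - task 8 (Plan): project_id=3 -> matches Gamma
  - task 9 (Research): project_id=NULL, no match -> dropped
So 2 of 9 rows are dropped.

SQL:
SELECT a.name, b.name AS project
FROM tasks a
INNER JOIN projects b ON a.project_id = b.id

Result:
name     | project
---------+--------
Document | Gamma  
Deploy   | Orion  
Refactor | Nimbus 
Setup    | Beta   
Design   | Beta   
Review   | Helix  
Plan     | Gamma  


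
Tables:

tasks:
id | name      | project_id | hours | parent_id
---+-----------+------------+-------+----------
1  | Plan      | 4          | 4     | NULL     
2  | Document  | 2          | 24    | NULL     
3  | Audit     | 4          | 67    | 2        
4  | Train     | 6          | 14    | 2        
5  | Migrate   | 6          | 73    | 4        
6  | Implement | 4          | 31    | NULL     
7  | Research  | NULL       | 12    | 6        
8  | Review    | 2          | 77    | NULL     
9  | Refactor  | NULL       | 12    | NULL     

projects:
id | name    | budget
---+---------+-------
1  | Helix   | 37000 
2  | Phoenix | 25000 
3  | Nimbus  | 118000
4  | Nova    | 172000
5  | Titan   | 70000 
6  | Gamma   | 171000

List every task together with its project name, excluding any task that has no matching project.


INNER JOIN keeps only tasks rows whose project_id matches an id in projects. Walk through each task:
  - task 1 (Plan): project_id=4 -> matches Nova
  - task 2 (Document): project_id=2 -> matches Phoenix
  - task 3 (Audit): project_id=4 -> matches Nova
  - task 4 (Train): project_id=6 -> matches Gamma
  - task 5 (Migrate): project_id=6 -> matches Gamma
  - task 6 (Implement): project_id=4 -> matches Nova
  - task 7 (Research): project_id=NULL, no match -> dropped
  - task 8 (Review): project_id=2 -> matches Phoenix
  - task 9 (Refactor): project_id=NULL, no match -> dropped
So 2 of 9 rows are dropped.

SQL:
SELECT a.name, b.name AS project
FROM tasks a
INNER JOIN projects b ON a.project_id = b.id

Result:
name      | project
----------+--------
Plan      | Nova   
Document  | Phoenix
Audit     | Nova   
Train     | Gamma  
Migrate   | Gamma  
Implement | Nova   
Review    | Phoenix


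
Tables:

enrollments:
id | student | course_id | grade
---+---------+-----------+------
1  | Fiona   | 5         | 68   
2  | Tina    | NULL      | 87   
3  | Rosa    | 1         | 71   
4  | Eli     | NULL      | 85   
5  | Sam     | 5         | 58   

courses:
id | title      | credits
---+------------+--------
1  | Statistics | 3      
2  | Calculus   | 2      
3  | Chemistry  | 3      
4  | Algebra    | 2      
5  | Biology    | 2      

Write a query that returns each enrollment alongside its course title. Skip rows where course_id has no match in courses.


INNER JOIN keeps only enrollments rows whose course_id matches an id in courses. Walk through each enrollment:
  - enrollment 1 (Fiona): course_id=5 -> matches Biology
  - enrollment 2 (Tina): course_id=NULL, no match -> dropped
  - enrollment 3 (Rosa): course_id=1 -> matches Statistics
  - enrollment 4 (Eli): course_id=NULL, no match -> dropped
  - enrollment 5 (Sam): course_id=5 -> matches Biology
So 2 of 5 rows are dropped.

SQL:
SELECT a.student, b.title AS course
FROM enrollments a
INNER JOIN courses b ON a.course_id = b.id

Result:
student | course    
--------+-----------
Fiona   | Biology   
Rosa    | Statistics
Sam     | Biology   


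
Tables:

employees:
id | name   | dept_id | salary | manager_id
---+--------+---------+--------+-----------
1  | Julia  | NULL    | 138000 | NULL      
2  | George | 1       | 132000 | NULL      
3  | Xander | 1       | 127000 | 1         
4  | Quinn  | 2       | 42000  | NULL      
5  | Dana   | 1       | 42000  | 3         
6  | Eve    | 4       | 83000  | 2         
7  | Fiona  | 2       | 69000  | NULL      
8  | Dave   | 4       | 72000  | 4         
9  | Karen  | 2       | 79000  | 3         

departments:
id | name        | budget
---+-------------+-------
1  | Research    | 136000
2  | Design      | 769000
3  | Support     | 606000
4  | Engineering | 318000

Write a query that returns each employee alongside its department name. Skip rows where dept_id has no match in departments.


INNER JOIN keeps only employees rows whose dept_id matches an id in departments. Walk through each employee:
  - employee 1 (Julia): dept_id=NULL, no match -> dropped
  - employee 2 (George): dept_id=1 -> matches Research
  - employee 3 (Xander): dept_id=1 -> matches Research
  - employee 4 (Quinn): dept_id=2 -> matches Design
  - employee 5 (Dana): dept_id=1 -> matches Research
  - employee 6 (Eve): dept_id=4 -> matches Engineering
  - employee 7 (Fiona): dept_id=2 -> matches Design
  - employee 8 (Dave): dept_id=4 -> matches Engineering
  - employee 9 (Karen): dept_id=2 -> matches Design
So 1 of 9 rows is dropped.

SQL:
SELECT a.name, b.name AS department
FROM employees a
INNER JOIN departments b ON a.dept_id = b.id

Result:
name   | department 
-------+------------
George | Research   
Xander | Research   
Quinn  | Design     
Dana   | Research   
Eve    | Engineering
Fiona  | Design     
Dave   | Engineering
Karen  | Design     


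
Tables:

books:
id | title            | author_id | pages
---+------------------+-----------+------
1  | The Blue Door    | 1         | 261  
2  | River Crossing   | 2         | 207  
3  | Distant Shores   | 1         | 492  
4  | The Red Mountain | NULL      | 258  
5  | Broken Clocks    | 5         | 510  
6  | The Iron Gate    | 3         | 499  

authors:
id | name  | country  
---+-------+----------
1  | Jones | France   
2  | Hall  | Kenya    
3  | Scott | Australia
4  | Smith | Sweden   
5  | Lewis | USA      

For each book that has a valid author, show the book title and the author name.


INNER JOIN keeps only books rows whose author_id matches an id in authors. Walk through each book:
  - book 1 (The Blue Door): author_id=1 -> matches Jones
  - book 2 (River Crossing): author_id=2 -> matches Hall
  - book 3 (Distant Shores): author_id=1 -> matches Jones
  - book 4 (The Red Mountain): author_id=NULL, no match -> dropped
  - book 5 (Broken Clocks): author_id=5 -> matches Lewis
  - book 6 (The Iron Gate): author_id=3 -> matches Scott
So 1 of 6 rows is dropped.

SQL:
SELECT a.title, b.name AS author
FROM books a
INNER JOIN authors b ON a.author_id = b.id

Result:
title          | author
---------------+-------
The Blue Door  | Jones 
River Crossing | Hall  
Distant Shores | Jones 
Broken Clocks  | Lewis 
The Iron Gate  | Scott 


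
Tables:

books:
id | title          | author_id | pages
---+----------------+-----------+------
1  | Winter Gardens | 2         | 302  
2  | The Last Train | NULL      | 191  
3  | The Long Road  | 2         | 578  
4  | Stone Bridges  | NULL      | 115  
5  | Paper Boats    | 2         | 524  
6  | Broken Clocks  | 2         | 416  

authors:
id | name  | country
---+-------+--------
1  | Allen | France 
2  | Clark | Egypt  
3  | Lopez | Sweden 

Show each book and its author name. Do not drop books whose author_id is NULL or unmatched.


LEFT JOIN keeps every row from books (the left table); where author_id has no match in authors, the author columns become NULL. Walk through each book:
  - book 1 (Winter Gardens): author_id=2 -> matches Clark
  - book 2 (The Last Train): author_id=NULL, no match -> kept with NULL
  - book 3 (The Long Road): author_id=2 -> matches Clark
  - book 4 (Stone Bridges): author_id=NULL, no match -> kept with NULL
  - book 5 (Paper Boats): author_id=2 -> matches Clark
  - book 6 (Broken Clocks): author_id=2 -> matches Clark
All 6 rows appear; 2 have NULL author.

SQL:
SELECT a.title, b.name AS author
FROM books a
LEFT JOIN authors b ON a.author_id = b.id

Result:
title          | author
---------------+-------
Winter Gardens | Clark 
The Last Train | NULL  
The Long Road  | Clark 
Stone Bridges  | NULL  
Paper Boats    | Clark 
Broken Clocks  | Clark 
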